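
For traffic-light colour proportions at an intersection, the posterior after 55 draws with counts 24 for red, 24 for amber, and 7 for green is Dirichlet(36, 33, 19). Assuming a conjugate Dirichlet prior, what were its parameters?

For a Dirichlet(α) prior with multinomial counts c, the posterior is Dirichlet(α + c) componentwise.
Subtract each count from the matching posterior parameter: 36−24=12, 33−24=9, 19−7=12.

Dirichlet(12, 9, 12)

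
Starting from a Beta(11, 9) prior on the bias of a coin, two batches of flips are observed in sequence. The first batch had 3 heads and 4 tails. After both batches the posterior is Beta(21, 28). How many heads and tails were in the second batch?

Sequential conjugate updates are equivalent to a single update on the pooled data, so total successes = posterior α − prior α and total failures = posterior β − prior β.
Total across both batches: 21−11=10 heads, 28−9=19 tails.
Subtract the first batch: 10−3=7 heads and 19−4=15 tails.

7 heads and 15 tails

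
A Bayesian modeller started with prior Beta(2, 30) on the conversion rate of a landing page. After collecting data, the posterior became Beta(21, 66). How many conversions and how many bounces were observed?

Under Beta–binomial conjugacy the posterior parameters are (α+s, β+f).
Match parameters: s=21−2=19, f=66−30=36.

19 conversions and 36 bounces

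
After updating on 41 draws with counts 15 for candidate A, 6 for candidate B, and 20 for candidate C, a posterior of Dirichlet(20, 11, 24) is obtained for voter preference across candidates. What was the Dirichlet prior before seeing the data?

For a Dirichlet(α) prior with multinomial counts c, the posterior is Dirichlet(α + c) componentwise.
Subtract each count from the matching posterior parameter: 20−15=5, 11−6=5, 24−20=4.

Dirichlet(5, 5, 4)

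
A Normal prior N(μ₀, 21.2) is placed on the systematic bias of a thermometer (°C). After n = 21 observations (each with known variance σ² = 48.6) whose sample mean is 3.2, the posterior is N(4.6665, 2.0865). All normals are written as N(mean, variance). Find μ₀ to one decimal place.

The posterior mean is a precision-weighted average: μ_n = (τ₀μ₀ + τ_data·x̄)/(τ₀+τ_data), with τ₀=1/σ₀² and τ_data=n/σ².
Here τ₀ = 1/21.2 = 0.047170 and τ_data = 21/48.6 = 0.432099, so τ_n = 0.479269.
Rearranging for μ₀: μ₀ = (μ_n·τ_n − τ_data·x̄)/τ₀ = (4.6665·0.479269 − 0.432099·3.2) / 0.047170 = 0.853792/0.047170 ≈ 18.1.

μ₀ = 18.1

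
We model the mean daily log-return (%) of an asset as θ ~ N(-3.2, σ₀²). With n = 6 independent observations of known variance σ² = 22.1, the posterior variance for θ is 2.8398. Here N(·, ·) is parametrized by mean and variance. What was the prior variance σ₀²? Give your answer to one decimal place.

σ₀² = 12.4

Posterior precision equals prior precision plus data precision: 1/σ_n² = 1/σ₀² + n/σ².
So 1/σ₀² = 1/2.8398 − 6/22.1 = 0.352137 − 0.271493 = 0.080644.
Hence σ₀² = 1/0.080644 ≈ 12.4.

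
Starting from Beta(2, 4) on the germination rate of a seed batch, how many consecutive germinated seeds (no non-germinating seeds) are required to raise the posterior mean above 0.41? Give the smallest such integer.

After k germinated seeds and 0 non-germinating seeds the posterior is Beta(2+k, 4), with mean (2+k)/(2+4+k).
Set (2+k)/(6+k) > 0.41 and solve: k > (0.41·6 − 2)/(1 − 0.41) = 0.780.
The smallest integer exceeding 0.780 is 1, and checking k=1: (3)/(7) = 0.4286 > 0.41.

k = 1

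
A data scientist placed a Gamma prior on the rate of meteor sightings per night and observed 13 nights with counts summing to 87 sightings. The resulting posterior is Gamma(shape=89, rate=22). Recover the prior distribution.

A Gamma(α, β) prior (rate parametrization) on a Poisson rate with n observations summing to S gives posterior Gamma(α+S, β+n).
So α = 89 − 87 = 2 and β = 22 − 13 = 9.

Gamma(shape=2, rate=9)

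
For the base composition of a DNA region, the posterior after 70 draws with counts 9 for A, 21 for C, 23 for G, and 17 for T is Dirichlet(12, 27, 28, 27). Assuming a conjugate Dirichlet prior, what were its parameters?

Dirichlet(3, 6, 5, 10)

For a Dirichlet(α) prior with multinomial counts c, the posterior is Dirichlet(α + c) componentwise.
Subtract each count from the matching posterior parameter: 12−9=3, 27−21=6, 28−23=5, 27−17=10.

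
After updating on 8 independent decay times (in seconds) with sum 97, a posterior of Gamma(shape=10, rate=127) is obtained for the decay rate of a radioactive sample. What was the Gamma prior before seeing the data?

Gamma–exponential conjugacy: posterior shape = α + n, posterior rate = β + Σtᵢ.
So α = 10 − 8 = 2 and β = 127 − 97 = 30.

Gamma(shape=2, rate=30)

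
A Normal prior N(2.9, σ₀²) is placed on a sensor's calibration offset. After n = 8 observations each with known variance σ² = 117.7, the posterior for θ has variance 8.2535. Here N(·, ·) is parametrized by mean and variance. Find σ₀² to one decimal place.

For the Normal–Normal model with known σ², precisions add: τ_n = τ₀ + n/σ².
So 1/σ₀² = 1/8.2535 − 8/117.7 = 0.121161 − 0.067969 = 0.053192.
Hence σ₀² = 1/0.053192 ≈ 18.8.

σ₀² = 18.8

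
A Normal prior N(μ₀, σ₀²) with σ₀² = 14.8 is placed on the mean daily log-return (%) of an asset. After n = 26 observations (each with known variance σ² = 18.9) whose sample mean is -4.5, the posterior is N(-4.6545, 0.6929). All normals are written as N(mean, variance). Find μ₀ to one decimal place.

μ₀ = -7.8

With known observation variance, the Normal–Normal posterior has precision τ_n = τ₀ + n/σ² and mean μ_n = (τ₀μ₀ + (n/σ²)x̄)/τ_n.
Here τ₀ = 1/14.8 = 0.067568 and τ_data = 26/18.9 = 1.375661, so τ_n = 1.443229.
Rearranging for μ₀: μ₀ = (μ_n·τ_n − τ_data·x̄)/τ₀ = (-4.6545·1.443229 − 1.375661·-4.5) / 0.067568 = -0.527035/0.067568 ≈ -7.8.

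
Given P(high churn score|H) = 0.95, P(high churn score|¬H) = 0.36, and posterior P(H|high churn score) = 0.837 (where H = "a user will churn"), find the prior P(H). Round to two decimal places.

In odds form, posterior odds = prior odds × likelihood ratio, so prior odds = posterior odds ÷ LR.
Posterior odds = 0.837/(1−0.837) = 5.1350. LR = 0.95/0.36 = 2.6389.
Prior odds = 5.1350/2.6389 = 1.9459, so P(H) = 1.9459/(1+1.9459) ≈ 0.66.

P(H) = 0.66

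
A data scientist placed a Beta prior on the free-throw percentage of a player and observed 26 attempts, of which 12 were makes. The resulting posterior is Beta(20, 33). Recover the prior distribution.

Beta is conjugate to the binomial likelihood: posterior = Beta(α+s, β+f).
Subtract the data counts: 20−12=8, 33−14=19.

Beta(8, 19)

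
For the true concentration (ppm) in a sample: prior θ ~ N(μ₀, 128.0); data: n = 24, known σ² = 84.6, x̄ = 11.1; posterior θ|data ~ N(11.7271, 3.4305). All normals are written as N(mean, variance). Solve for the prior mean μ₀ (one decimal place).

With known observation variance, the Normal–Normal posterior has precision τ_n = τ₀ + n/σ² and mean μ_n = (τ₀μ₀ + (n/σ²)x̄)/τ_n.
Here τ₀ = 1/128.0 = 0.007812 and τ_data = 24/84.6 = 0.283688, so τ_n = 0.291500.
Rearranging for μ₀: μ₀ = (μ_n·τ_n − τ_data·x̄)/τ₀ = (11.7271·0.291500 − 0.283688·11.1) / 0.007812 = 0.269513/0.007812 ≈ 34.5.

μ₀ = 34.5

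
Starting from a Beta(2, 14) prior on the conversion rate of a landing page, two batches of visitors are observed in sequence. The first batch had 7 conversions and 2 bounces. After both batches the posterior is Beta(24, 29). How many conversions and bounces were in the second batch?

Sequential conjugate updates are equivalent to a single update on the pooled data, so total successes = posterior α − prior α and total failures = posterior β − prior β.
Total across both batches: 24−2=22 conversions, 29−14=15 bounces.
Subtract the first batch: 22−7=15 conversions and 15−2=13 bounces.

15 conversions and 13 bounces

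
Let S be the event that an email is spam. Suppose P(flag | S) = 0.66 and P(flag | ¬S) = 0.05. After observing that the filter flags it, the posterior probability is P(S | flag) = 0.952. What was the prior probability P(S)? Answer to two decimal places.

Bayes' rule in odds form gives O(S|E) = O(S)·[P(E|S)/P(E|¬S)], hence O(S) = O(S|E)/LR.
Posterior odds = 0.952/(1−0.952) = 19.8333. LR = 0.66/0.05 = 13.2000.
Prior odds = 19.8333/13.2000 = 1.5025, so P(S) = 1.5025/(1+1.5025) ≈ 0.60.

P(S) = 0.60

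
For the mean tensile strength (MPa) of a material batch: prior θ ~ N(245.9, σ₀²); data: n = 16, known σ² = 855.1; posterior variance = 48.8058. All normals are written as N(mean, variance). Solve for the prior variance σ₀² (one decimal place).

Posterior precision equals prior precision plus data precision: 1/σ_n² = 1/σ₀² + n/σ².
So 1/σ₀² = 1/48.8058 − 16/855.1 = 0.020489 − 0.018711 = 0.001778.
Hence σ₀² = 1/0.001778 ≈ 562.4.

σ₀² = 562.4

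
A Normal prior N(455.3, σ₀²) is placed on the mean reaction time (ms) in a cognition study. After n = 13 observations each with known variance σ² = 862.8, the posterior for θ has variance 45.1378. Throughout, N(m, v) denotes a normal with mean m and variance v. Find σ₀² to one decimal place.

For the Normal–Normal model with known σ², precisions add: τ_n = τ₀ + n/σ².
So 1/σ₀² = 1/45.1378 − 13/862.8 = 0.022154 − 0.015067 = 0.007087.
Hence σ₀² = 1/0.007087 ≈ 141.1.

σ₀² = 141.1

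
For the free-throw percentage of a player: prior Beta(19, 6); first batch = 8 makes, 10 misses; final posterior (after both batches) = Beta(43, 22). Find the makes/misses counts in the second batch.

Sequential conjugate updates are equivalent to a single update on the pooled data, so total successes = posterior α − prior α and total failures = posterior β − prior β.
Total across both batches: 43−19=24 makes, 22−6=16 misses.
Subtract the first batch: 24−8=16 makes and 16−10=6 misses.

16 makes and 6 misses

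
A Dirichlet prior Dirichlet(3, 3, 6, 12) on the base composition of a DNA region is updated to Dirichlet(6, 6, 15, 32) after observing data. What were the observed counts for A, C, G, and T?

counts (3, 3, 9, 20)

For a Dirichlet(α) prior with multinomial counts c, the posterior is Dirichlet(α + c) componentwise.
Counts are posterior − prior componentwise: 6−3=3, 6−3=3, 15−6=9, 32−12=20.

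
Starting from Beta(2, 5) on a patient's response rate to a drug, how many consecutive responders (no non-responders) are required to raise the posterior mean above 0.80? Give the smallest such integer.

k = 19

After k responders and 0 non-responders the posterior is Beta(2+k, 5), with mean (2+k)/(2+5+k).
Set (2+k)/(7+k) > 0.80 and solve: k > (0.80·7 − 2)/(1 − 0.80) = 18.000.
The smallest integer exceeding 18.000 is 19, and checking k=19: (21)/(26) = 0.8077 > 0.80.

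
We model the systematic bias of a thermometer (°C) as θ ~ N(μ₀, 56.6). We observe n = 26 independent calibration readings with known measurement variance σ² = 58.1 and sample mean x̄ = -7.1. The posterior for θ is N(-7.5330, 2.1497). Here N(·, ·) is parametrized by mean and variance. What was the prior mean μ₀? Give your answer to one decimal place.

The posterior mean is a precision-weighted average: μ_n = (τ₀μ₀ + τ_data·x̄)/(τ₀+τ_data), with τ₀=1/σ₀² and τ_data=n/σ².
Here τ₀ = 1/56.6 = 0.017668 and τ_data = 26/58.1 = 0.447504, so τ_n = 0.465172.
Rearranging for μ₀: μ₀ = (μ_n·τ_n − τ_data·x̄)/τ₀ = (-7.5330·0.465172 − 0.447504·-7.1) / 0.017668 = -0.326862/0.017668 ≈ -18.5.

μ₀ = -18.5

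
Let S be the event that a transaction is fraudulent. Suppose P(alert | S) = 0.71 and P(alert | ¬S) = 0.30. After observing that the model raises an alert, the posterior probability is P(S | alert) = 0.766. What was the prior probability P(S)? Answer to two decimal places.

Bayes' rule in odds form gives O(S|E) = O(S)·[P(E|S)/P(E|¬S)], hence O(S) = O(S|E)/LR.
Posterior odds = 0.766/(1−0.766) = 3.2735. LR = 0.71/0.30 = 2.3667.
Prior odds = 3.2735/2.3667 = 1.3831, so P(S) = 1.3831/(1+1.3831) ≈ 0.58.

P(S) = 0.58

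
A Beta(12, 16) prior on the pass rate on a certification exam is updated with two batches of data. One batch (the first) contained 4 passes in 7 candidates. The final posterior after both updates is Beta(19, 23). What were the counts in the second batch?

Because Beta–binomial updating is additive in the counts, the combined data contributed (α_post−α_prior, β_post−β_prior) successes and failures.
Total across both batches: 19−12=7 passes, 23−16=7 failures.
Subtract the first batch: 7−4=3 passes and 7−3=4 failures.

3 passes and 4 failures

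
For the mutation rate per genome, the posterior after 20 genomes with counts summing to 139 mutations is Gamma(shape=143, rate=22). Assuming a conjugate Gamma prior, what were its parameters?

Gamma–Poisson conjugacy: posterior shape = α + Σxᵢ, posterior rate = β + n.
So α = 143 − 139 = 4 and β = 22 − 20 = 2.

Gamma(shape=4, rate=2)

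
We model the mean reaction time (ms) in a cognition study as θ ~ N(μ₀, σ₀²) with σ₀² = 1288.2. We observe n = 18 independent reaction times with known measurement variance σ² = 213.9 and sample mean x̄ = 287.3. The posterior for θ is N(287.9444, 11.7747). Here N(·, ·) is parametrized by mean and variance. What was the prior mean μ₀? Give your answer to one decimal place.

With known observation variance, the Normal–Normal posterior has precision τ_n = τ₀ + n/σ² and mean μ_n = (τ₀μ₀ + (n/σ²)x̄)/τ_n.
Here τ₀ = 1/1288.2 = 0.000776 and τ_data = 18/213.9 = 0.084151, so τ_n = 0.084927.
Rearranging for μ₀: μ₀ = (μ_n·τ_n − τ_data·x̄)/τ₀ = (287.9444·0.084927 − 0.084151·287.3) / 0.000776 = 0.277672/0.000776 ≈ 357.8.

μ₀ = 357.8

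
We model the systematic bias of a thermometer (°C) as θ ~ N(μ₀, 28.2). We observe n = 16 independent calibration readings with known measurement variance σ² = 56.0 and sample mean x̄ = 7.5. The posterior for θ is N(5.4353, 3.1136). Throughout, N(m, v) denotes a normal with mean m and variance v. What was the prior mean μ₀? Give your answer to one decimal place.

The posterior mean is a precision-weighted average: μ_n = (τ₀μ₀ + τ_data·x̄)/(τ₀+τ_data), with τ₀=1/σ₀² and τ_data=n/σ².
Here τ₀ = 1/28.2 = 0.035461 and τ_data = 16/56.0 = 0.285714, so τ_n = 0.321175.
Rearranging for μ₀: μ₀ = (μ_n·τ_n − τ_data·x̄)/τ₀ = (5.4353·0.321175 − 0.285714·7.5) / 0.035461 = -0.397173/0.035461 ≈ -11.2.

μ₀ = -11.2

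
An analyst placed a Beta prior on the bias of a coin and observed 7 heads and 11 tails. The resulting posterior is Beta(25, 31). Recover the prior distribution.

Beta(18, 20)

Under Beta–binomial conjugacy the posterior parameters are (α+s, β+f).
So α = 25 − 7 = 18 and β = 31 − 11 = 20.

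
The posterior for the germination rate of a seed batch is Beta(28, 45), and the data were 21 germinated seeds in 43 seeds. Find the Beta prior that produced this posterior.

Beta(7, 23)

Under Beta–binomial conjugacy the posterior parameters are (α+s, β+f).
Subtract the data counts: 28−21=7, 45−22=23.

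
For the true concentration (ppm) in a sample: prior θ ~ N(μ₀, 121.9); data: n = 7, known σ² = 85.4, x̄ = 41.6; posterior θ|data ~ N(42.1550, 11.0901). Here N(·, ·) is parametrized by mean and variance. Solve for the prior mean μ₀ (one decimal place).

With known observation variance, the Normal–Normal posterior has precision τ_n = τ₀ + n/σ² and mean μ_n = (τ₀μ₀ + (n/σ²)x̄)/τ_n.
Here τ₀ = 1/121.9 = 0.008203 and τ_data = 7/85.4 = 0.081967, so τ_n = 0.090170.
Rearranging for μ₀: μ₀ = (μ_n·τ_n − τ_data·x̄)/τ₀ = (42.1550·0.090170 − 0.081967·41.6) / 0.008203 = 0.391289/0.008203 ≈ 47.7.

μ₀ = 47.7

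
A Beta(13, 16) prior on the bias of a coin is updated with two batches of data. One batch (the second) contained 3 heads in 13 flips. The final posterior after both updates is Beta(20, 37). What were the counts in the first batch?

Because Beta–binomial updating is additive in the counts, the combined data contributed (α_post−α_prior, β_post−β_prior) successes and failures.
Total across both batches: 20−13=7 heads, 37−16=21 tails.
Subtract the second batch: 7−3=4 heads and 21−10=11 tails.

4 heads and 11 tails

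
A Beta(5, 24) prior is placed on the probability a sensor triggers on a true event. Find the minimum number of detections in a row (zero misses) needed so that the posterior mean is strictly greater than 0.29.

k = 5

After k detections and 0 misses the posterior is Beta(5+k, 24), with mean (5+k)/(5+24+k).
Set (5+k)/(29+k) > 0.29 and solve: k > (0.29·29 − 5)/(1 − 0.29) = 4.803.
The smallest integer exceeding 4.803 is 5, and checking k=5: (10)/(34) = 0.2941 > 0.29.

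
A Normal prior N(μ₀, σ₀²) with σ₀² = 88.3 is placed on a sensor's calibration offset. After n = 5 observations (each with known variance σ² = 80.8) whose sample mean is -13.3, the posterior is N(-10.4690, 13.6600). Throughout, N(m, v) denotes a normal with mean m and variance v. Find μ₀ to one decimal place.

μ₀ = 5.0

With known observation variance, the Normal–Normal posterior has precision τ_n = τ₀ + n/σ² and mean μ_n = (τ₀μ₀ + (n/σ²)x̄)/τ_n.
Here τ₀ = 1/88.3 = 0.011325 and τ_data = 5/80.8 = 0.061881, so τ_n = 0.073206.
Rearranging for μ₀: μ₀ = (μ_n·τ_n − τ_data·x̄)/τ₀ = (-10.4690·0.073206 − 0.061881·-13.3) / 0.011325 = 0.056624/0.011325 ≈ 5.0.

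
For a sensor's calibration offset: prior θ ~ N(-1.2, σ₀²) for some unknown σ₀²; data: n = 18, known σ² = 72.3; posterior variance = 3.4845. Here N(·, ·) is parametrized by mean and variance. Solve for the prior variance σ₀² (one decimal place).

Posterior precision equals prior precision plus data precision: 1/σ_n² = 1/σ₀² + n/σ².
So 1/σ₀² = 1/3.4845 − 18/72.3 = 0.286985 − 0.248963 = 0.038022.
Hence σ₀² = 1/0.038022 ≈ 26.3.

σ₀² = 26.3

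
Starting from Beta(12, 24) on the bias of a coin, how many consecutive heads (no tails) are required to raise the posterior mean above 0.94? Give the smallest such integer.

After k heads and 0 tails the posterior is Beta(12+k, 24), with mean (12+k)/(12+24+k).
Set (12+k)/(36+k) > 0.94 and solve: k > (0.94·36 − 12)/(1 − 0.94) = 364.000.
The smallest integer exceeding 364.000 is 365.

k = 365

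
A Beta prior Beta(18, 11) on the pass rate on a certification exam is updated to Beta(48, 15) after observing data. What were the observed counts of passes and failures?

Under Beta–binomial conjugacy the posterior parameters are (a+s, b+f).
Match parameters: s=48−18=30, f=15−11=4.

30 passes and 4 failures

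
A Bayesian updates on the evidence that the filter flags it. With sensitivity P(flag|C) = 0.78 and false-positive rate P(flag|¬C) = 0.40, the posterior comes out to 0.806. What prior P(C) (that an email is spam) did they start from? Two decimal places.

In odds form, posterior odds = prior odds × likelihood ratio, so prior odds = posterior odds ÷ LR.
Posterior odds = 0.806/(1−0.806) = 4.1546. LR = 0.78/0.40 = 1.9500.
Prior odds = 4.1546/1.9500 = 2.1306, so P(C) = 2.1306/(1+2.1306) ≈ 0.68.

P(C) = 0.68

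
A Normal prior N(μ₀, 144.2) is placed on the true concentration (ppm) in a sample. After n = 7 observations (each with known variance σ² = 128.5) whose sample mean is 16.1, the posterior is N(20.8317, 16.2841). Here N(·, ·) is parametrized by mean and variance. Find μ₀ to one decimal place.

The posterior mean is a precision-weighted average: μ_n = (τ₀μ₀ + τ_data·x̄)/(τ₀+τ_data), with τ₀=1/σ₀² and τ_data=n/σ².
Here τ₀ = 1/144.2 = 0.006935 and τ_data = 7/128.5 = 0.054475, so τ_n = 0.061410.
Rearranging for μ₀: μ₀ = (μ_n·τ_n − τ_data·x̄)/τ₀ = (20.8317·0.061410 − 0.054475·16.1) / 0.006935 = 0.402227/0.006935 ≈ 58.0.

μ₀ = 58.0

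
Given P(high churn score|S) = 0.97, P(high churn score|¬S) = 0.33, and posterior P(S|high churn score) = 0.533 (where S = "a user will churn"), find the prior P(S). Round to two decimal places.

P(S) = 0.28

Bayes' rule in odds form gives O(S|E) = O(S)·[P(E|S)/P(E|¬S)], hence O(S) = O(S|E)/LR.
Posterior odds = 0.533/(1−0.533) = 1.1413. LR = 0.97/0.33 = 2.9394.
Prior odds = 1.1413/2.9394 = 0.3883, so P(S) = 0.3883/(1+0.3883) ≈ 0.28.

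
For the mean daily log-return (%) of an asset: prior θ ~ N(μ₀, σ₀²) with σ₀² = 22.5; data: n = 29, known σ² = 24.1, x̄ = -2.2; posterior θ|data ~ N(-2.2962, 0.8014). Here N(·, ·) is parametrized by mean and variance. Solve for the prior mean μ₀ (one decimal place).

μ₀ = -4.9

The posterior mean is a precision-weighted average: μ_n = (τ₀μ₀ + τ_data·x̄)/(τ₀+τ_data), with τ₀=1/σ₀² and τ_data=n/σ².
Here τ₀ = 1/22.5 = 0.044444 and τ_data = 29/24.1 = 1.203320, so τ_n = 1.247764.
Rearranging for μ₀: μ₀ = (μ_n·τ_n − τ_data·x̄)/τ₀ = (-2.2962·1.247764 − 1.203320·-2.2) / 0.044444 = -0.217812/0.044444 ≈ -4.9.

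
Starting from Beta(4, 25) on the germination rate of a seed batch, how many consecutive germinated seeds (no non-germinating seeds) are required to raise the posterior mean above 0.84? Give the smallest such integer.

After k germinated seeds and 0 non-germinating seeds the posterior is Beta(4+k, 25), with mean (4+k)/(4+25+k).
Set (4+k)/(29+k) > 0.84 and solve: k > (0.84·29 − 4)/(1 − 0.84) = 127.250.
The smallest integer exceeding 127.250 is 128, and checking k=128: (132)/(157) = 0.8408 > 0.84.

k = 128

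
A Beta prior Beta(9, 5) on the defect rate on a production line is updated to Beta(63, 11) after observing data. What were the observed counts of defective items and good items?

Beta is conjugate to the binomial likelihood: posterior = Beta(a+s, b+f).
Match parameters: s=63−9=54, f=11−5=6.

54 defective items and 6 good items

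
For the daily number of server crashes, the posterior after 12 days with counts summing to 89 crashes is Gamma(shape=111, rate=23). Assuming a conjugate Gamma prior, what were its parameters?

Gamma(shape=22, rate=11)

Gamma–Poisson conjugacy: posterior shape = α + Σxᵢ, posterior rate = β + n.
So α = 111 − 89 = 22 and β = 23 − 12 = 11.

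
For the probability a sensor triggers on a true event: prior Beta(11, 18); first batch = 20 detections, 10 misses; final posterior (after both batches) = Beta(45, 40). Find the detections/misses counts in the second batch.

14 detections and 12 misses

Because Beta–binomial updating is additive in the counts, the combined data contributed (α_post−α_prior, β_post−β_prior) successes and failures.
Total across both batches: 45−11=34 detections, 40−18=22 misses.
Subtract the first batch: 34−20=14 detections and 22−10=12 misses.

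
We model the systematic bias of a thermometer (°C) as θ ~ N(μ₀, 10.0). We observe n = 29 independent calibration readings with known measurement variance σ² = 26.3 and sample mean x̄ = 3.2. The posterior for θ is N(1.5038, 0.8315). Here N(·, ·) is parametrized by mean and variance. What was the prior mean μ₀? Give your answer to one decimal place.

μ₀ = -17.2

The posterior mean is a precision-weighted average: μ_n = (τ₀μ₀ + τ_data·x̄)/(τ₀+τ_data), with τ₀=1/σ₀² and τ_data=n/σ².
Here τ₀ = 1/10.0 = 0.100000 and τ_data = 29/26.3 = 1.102662, so τ_n = 1.202662.
Rearranging for μ₀: μ₀ = (μ_n·τ_n − τ_data·x̄)/τ₀ = (1.5038·1.202662 − 1.102662·3.2) / 0.100000 = -1.719955/0.100000 ≈ -17.2.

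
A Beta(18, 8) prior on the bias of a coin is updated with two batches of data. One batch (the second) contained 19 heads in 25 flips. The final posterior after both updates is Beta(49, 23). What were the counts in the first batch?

Because Beta–binomial updating is additive in the counts, the combined data contributed (α_post−α_prior, β_post−β_prior) successes and failures.
Total across both batches: 49−18=31 heads, 23−8=15 tails.
Subtract the second batch: 31−19=12 heads and 15−6=9 tails.

12 heads and 9 tails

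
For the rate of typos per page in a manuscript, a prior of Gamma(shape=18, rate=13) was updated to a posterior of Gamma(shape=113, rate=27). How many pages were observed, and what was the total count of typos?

n = 14 pages with total 95 typos

Gamma–Poisson conjugacy: posterior shape = α + Σxᵢ, posterior rate = β + n.
Matching: Σxᵢ = 113 − 18 = 95 and n = 27 − 13 = 14.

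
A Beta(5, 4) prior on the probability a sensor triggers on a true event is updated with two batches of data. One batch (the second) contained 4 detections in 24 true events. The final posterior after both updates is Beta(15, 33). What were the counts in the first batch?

Sequential conjugate updates are equivalent to a single update on the pooled data, so total successes = posterior α − prior α and total failures = posterior β − prior β.
Total across both batches: 15−5=10 detections, 33−4=29 misses.
Subtract the second batch: 10−4=6 detections and 29−20=9 misses.

6 detections and 9 misses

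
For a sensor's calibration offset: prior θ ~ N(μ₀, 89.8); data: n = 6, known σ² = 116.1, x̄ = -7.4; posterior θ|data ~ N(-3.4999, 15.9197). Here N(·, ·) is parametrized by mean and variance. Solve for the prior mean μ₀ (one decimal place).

μ₀ = 14.6

With known observation variance, the Normal–Normal posterior has precision τ_n = τ₀ + n/σ² and mean μ_n = (τ₀μ₀ + (n/σ²)x̄)/τ_n.
Here τ₀ = 1/89.8 = 0.011136 and τ_data = 6/116.1 = 0.051680, so τ_n = 0.062816.
Rearranging for μ₀: μ₀ = (μ_n·τ_n − τ_data·x̄)/τ₀ = (-3.4999·0.062816 − 0.051680·-7.4) / 0.011136 = 0.162582/0.011136 ≈ 14.6.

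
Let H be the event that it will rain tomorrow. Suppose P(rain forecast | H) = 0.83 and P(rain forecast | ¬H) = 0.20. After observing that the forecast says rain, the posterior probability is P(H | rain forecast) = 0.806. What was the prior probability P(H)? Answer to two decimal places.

P(H) = 0.50

In odds form, posterior odds = prior odds × likelihood ratio, so prior odds = posterior odds ÷ LR.
Posterior odds = 0.806/(1−0.806) = 4.1546. LR = 0.83/0.20 = 4.1500.
Prior odds = 4.1546/4.1500 = 1.0011, so P(H) = 1.0011/(1+1.0011) ≈ 0.50.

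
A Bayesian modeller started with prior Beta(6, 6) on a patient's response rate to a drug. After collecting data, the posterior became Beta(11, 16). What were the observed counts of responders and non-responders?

5 responders and 10 non-responders

Beta is conjugate to the binomial likelihood: posterior = Beta(α+s, β+f).
Match parameters: s=11−6=5, f=16−6=10.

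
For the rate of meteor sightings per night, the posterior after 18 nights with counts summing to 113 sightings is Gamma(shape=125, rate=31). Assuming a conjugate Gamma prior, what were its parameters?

Gamma(shape=12, rate=13)

A Gamma(α, β) prior (rate parametrization) on a Poisson rate with n observations summing to S gives posterior Gamma(α+S, β+n).
So α = 125 − 113 = 12 and β = 31 − 18 = 13.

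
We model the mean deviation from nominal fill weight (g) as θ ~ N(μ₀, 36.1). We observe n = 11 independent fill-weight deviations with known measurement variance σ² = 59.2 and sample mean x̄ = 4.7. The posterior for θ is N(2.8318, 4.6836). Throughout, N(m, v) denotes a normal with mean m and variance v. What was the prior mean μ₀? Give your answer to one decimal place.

With known observation variance, the Normal–Normal posterior has precision τ_n = τ₀ + n/σ² and mean μ_n = (τ₀μ₀ + (n/σ²)x̄)/τ_n.
Here τ₀ = 1/36.1 = 0.027701 and τ_data = 11/59.2 = 0.185811, so τ_n = 0.213512.
Rearranging for μ₀: μ₀ = (μ_n·τ_n − τ_data·x̄)/τ₀ = (2.8318·0.213512 − 0.185811·4.7) / 0.027701 = -0.268688/0.027701 ≈ -9.7.

μ₀ = -9.7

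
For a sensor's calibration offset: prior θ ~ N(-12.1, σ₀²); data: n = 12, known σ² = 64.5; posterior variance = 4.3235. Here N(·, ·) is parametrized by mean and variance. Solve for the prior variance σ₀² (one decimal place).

σ₀² = 22.1

Posterior precision equals prior precision plus data precision: 1/σ_n² = 1/σ₀² + n/σ².
So 1/σ₀² = 1/4.3235 − 12/64.5 = 0.231294 − 0.186047 = 0.045247.
Hence σ₀² = 1/0.045247 ≈ 22.1.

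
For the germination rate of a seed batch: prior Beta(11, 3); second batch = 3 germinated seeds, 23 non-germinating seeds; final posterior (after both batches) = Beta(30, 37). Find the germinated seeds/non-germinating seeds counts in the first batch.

16 germinated seeds and 11 non-germinating seeds

Sequential conjugate updates are equivalent to a single update on the pooled data, so total successes = posterior α − prior α and total failures = posterior β − prior β.
Total across both batches: 30−11=19 germinated seeds, 37−3=34 non-germinating seeds.
Subtract the second batch: 19−3=16 germinated seeds and 34−23=11 non-germinating seeds.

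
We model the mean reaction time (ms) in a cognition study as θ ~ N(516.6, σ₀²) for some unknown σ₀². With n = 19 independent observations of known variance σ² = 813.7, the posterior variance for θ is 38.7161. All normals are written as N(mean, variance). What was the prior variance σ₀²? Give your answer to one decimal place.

σ₀² = 403.4

Posterior precision equals prior precision plus data precision: 1/σ_n² = 1/σ₀² + n/σ².
So 1/σ₀² = 1/38.7161 − 19/813.7 = 0.025829 − 0.023350 = 0.002479.
Hence σ₀² = 1/0.002479 ≈ 403.4.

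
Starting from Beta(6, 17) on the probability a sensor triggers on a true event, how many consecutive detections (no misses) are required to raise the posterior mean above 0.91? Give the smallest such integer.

After k detections and 0 misses the posterior is Beta(6+k, 17), with mean (6+k)/(6+17+k).
Set (6+k)/(23+k) > 0.91 and solve: k > (0.91·23 − 6)/(1 − 0.91) = 165.889.
The smallest integer exceeding 165.889 is 166.

k = 166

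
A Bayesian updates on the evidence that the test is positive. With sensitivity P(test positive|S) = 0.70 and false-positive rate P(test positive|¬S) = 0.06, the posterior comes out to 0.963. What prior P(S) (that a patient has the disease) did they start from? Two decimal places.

P(S) = 0.69

In odds form, posterior odds = prior odds × likelihood ratio, so prior odds = posterior odds ÷ LR.
Posterior odds = 0.963/(1−0.963) = 26.0270. LR = 0.70/0.06 = 11.6667.
Prior odds = 26.0270/11.6667 = 2.2309, so P(S) = 2.2309/(1+2.2309) ≈ 0.69.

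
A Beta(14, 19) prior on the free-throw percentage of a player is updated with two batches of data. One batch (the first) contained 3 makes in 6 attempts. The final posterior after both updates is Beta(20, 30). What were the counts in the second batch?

3 makes and 8 misses

Because Beta–binomial updating is additive in the counts, the combined data contributed (α_post−α_prior, β_post−β_prior) successes and failures.
Total across both batches: 20−14=6 makes, 30−19=11 misses.
Subtract the first batch: 6−3=3 makes and 11−3=8 misses.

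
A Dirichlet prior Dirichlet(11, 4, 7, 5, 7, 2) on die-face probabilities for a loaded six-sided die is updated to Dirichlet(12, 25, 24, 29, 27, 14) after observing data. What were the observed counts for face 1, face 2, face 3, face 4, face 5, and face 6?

For a Dirichlet(α) prior with multinomial counts c, the posterior is Dirichlet(α + c) componentwise.
Counts are posterior − prior componentwise: 12−11=1, 25−4=21, 24−7=17, 29−5=24, 27−7=20, 14−2=12.

counts (1, 21, 17, 24, 20, 12)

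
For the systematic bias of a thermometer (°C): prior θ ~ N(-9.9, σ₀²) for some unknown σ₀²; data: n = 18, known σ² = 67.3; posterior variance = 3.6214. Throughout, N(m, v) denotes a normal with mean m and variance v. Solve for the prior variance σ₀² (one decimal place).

σ₀² = 115.2

Posterior precision equals prior precision plus data precision: 1/σ_n² = 1/σ₀² + n/σ².
So 1/σ₀² = 1/3.6214 − 18/67.3 = 0.276136 − 0.267459 = 0.008677.
Hence σ₀² = 1/0.008677 ≈ 115.2.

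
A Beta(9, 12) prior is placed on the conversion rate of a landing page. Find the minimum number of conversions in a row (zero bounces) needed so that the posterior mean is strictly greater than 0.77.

After k conversions and 0 bounces the posterior is Beta(9+k, 12), with mean (9+k)/(9+12+k).
Set (9+k)/(21+k) > 0.77 and solve: k > (0.77·21 − 9)/(1 − 0.77) = 31.174.
The smallest integer exceeding 31.174 is 32, and checking k=32: (41)/(53) = 0.7736 > 0.77.

k = 32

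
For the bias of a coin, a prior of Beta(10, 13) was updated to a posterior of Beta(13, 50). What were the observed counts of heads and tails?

A Beta(a, b) prior with s successes and f failures in binomial data gives a Beta(a+s, b+f) posterior.
Match parameters: s=13−10=3, f=50−13=37.

3 heads and 37 tails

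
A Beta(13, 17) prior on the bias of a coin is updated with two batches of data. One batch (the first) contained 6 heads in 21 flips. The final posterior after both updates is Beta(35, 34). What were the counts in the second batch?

Because Beta–binomial updating is additive in the counts, the combined data contributed (α_post−α_prior, β_post−β_prior) successes and failures.
Total across both batches: 35−13=22 heads, 34−17=17 tails.
Subtract the first batch: 22−6=16 heads and 17−15=2 tails.

16 heads and 2 tails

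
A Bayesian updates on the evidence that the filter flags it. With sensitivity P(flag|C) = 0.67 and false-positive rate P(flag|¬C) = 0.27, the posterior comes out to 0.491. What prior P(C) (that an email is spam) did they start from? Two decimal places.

In odds form, posterior odds = prior odds × likelihood ratio, so prior odds = posterior odds ÷ LR.
Posterior odds = 0.491/(1−0.491) = 0.9646. LR = 0.67/0.27 = 2.4815.
Prior odds = 0.9646/2.4815 = 0.3887, so P(C) = 0.3887/(1+0.3887) ≈ 0.28.

P(C) = 0.28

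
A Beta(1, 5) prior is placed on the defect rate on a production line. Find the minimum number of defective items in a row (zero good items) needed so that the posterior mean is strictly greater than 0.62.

After k defective items and 0 good items the posterior is Beta(1+k, 5), with mean (1+k)/(1+5+k).
Set (1+k)/(6+k) > 0.62 and solve: k > (0.62·6 − 1)/(1 − 0.62) = 7.158.
The smallest integer exceeding 7.158 is 8, and checking k=8: (9)/(14) = 0.6429 > 0.62.

k = 8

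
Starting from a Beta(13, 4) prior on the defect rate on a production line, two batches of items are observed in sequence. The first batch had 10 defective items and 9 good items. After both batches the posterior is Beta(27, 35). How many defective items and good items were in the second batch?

4 defective items and 22 good items

Sequential conjugate updates are equivalent to a single update on the pooled data, so total successes = posterior α − prior α and total failures = posterior β − prior β.
Total across both batches: 27−13=14 defective items, 35−4=31 good items.
Subtract the first batch: 14−10=4 defective items and 31−9=22 good items.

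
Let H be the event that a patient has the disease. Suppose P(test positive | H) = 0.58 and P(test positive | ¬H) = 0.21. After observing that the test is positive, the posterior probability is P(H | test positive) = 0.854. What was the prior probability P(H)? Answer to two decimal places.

P(H) = 0.68

Bayes' rule in odds form gives O(H|E) = O(H)·[P(E|H)/P(E|¬H)], hence O(H) = O(H|E)/LR.
Posterior odds = 0.854/(1−0.854) = 5.8493. LR = 0.58/0.21 = 2.7619.
Prior odds = 5.8493/2.7619 = 2.1179, so P(H) = 2.1179/(1+2.1179) ≈ 0.68.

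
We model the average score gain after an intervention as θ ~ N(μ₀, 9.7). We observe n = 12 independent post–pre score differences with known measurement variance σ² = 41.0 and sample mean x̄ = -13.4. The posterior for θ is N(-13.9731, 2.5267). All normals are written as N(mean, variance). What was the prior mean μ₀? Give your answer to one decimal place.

The posterior mean is a precision-weighted average: μ_n = (τ₀μ₀ + τ_data·x̄)/(τ₀+τ_data), with τ₀=1/σ₀² and τ_data=n/σ².
Here τ₀ = 1/9.7 = 0.103093 and τ_data = 12/41.0 = 0.292683, so τ_n = 0.395776.
Rearranging for μ₀: μ₀ = (μ_n·τ_n − τ_data·x̄)/τ₀ = (-13.9731·0.395776 − 0.292683·-13.4) / 0.103093 = -1.608265/0.103093 ≈ -15.6.

μ₀ = -15.6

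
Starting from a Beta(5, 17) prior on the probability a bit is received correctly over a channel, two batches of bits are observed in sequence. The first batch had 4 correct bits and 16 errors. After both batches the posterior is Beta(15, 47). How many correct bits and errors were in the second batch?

Because Beta–binomial updating is additive in the counts, the combined data contributed (α_post−α_prior, β_post−β_prior) successes and failures.
Total across both batches: 15−5=10 correct bits, 47−17=30 errors.
Subtract the first batch: 10−4=6 correct bits and 30−16=14 errors.

6 correct bits and 14 errors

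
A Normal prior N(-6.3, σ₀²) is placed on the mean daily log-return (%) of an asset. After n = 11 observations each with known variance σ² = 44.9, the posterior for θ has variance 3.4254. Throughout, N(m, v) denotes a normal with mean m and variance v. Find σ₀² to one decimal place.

σ₀² = 21.3

Posterior precision equals prior precision plus data precision: 1/σ_n² = 1/σ₀² + n/σ².
So 1/σ₀² = 1/3.4254 − 11/44.9 = 0.291937 − 0.244989 = 0.046948.
Hence σ₀² = 1/0.046948 ≈ 21.3.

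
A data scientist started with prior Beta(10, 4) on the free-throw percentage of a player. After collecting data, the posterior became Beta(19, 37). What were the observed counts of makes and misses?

Under Beta–binomial conjugacy the posterior parameters are (a+s, b+f).
Match parameters: s=19−10=9, f=37−4=33.

9 makes and 33 misses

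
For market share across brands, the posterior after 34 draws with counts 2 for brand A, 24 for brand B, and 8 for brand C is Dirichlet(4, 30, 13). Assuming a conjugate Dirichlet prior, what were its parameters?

Dirichlet(2, 6, 5)

For a Dirichlet(α) prior with multinomial counts c, the posterior is Dirichlet(α + c) componentwise.
Subtract each count from the matching posterior parameter: 4−2=2, 30−24=6, 13−8=5.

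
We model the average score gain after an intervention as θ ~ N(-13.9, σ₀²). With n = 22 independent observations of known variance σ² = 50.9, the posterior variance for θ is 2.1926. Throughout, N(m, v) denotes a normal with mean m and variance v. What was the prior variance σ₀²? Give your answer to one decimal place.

For the Normal–Normal model with known σ², precisions add: τ_n = τ₀ + n/σ².
So 1/σ₀² = 1/2.1926 − 22/50.9 = 0.456080 − 0.432220 = 0.023860.
Hence σ₀² = 1/0.023860 ≈ 41.9.

σ₀² = 41.9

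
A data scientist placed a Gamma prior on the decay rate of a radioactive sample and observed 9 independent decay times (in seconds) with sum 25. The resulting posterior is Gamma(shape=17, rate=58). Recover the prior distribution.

For an exponential likelihood with a Gamma(α, β) prior on the rate, n observations with total T give posterior Gamma(α+n, β+T).
So α = 17 − 9 = 8 and β = 58 − 25 = 33.

Gamma(shape=8, rate=33)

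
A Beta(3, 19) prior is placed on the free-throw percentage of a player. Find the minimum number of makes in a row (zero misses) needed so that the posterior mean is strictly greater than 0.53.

After k makes and 0 misses the posterior is Beta(3+k, 19), with mean (3+k)/(3+19+k).
Set (3+k)/(22+k) > 0.53 and solve: k > (0.53·22 − 3)/(1 − 0.53) = 18.426.
The smallest integer exceeding 18.426 is 19.

k = 19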